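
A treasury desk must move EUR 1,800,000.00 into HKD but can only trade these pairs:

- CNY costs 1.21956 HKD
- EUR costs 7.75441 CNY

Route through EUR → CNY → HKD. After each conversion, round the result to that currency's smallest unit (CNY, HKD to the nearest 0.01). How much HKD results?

EUR 1,800,000.00 × 7.75441 = CNY 13,957,938.00
CNY 13,957,938.00 × 1.21956 = HKD 17,022,542.87

HKD 17,022,542.87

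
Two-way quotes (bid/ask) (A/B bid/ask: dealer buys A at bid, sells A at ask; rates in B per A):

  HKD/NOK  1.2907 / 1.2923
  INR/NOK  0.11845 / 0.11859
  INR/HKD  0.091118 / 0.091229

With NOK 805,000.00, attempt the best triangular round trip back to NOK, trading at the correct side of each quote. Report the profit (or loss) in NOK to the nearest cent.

Best loop NOK → HKD → INR → NOK:
NOK 805,000.00 ÷ 1.2923 (buy HKD at ask) = HKD 622,920.37
HKD 622,920.37 ÷ 0.091229 (buy INR at ask) = INR 6,828,096.05
INR 6,828,096.05 × 0.11845 (sell INR at bid) = NOK 808,787.98

Net profit: NOK 3,787.98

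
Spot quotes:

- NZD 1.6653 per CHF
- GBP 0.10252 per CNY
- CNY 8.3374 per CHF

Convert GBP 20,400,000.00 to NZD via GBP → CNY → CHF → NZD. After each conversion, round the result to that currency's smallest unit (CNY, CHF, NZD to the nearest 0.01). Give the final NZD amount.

GBP 20,400,000.00 ÷ 0.10252 = CNY 198,985,563.79
CNY 198,985,563.79 ÷ 8.3374 = CHF 23,866,620.74
CHF 23,866,620.74 × 1.6653 = NZD 39,745,083.52

NZD 39,745,083.52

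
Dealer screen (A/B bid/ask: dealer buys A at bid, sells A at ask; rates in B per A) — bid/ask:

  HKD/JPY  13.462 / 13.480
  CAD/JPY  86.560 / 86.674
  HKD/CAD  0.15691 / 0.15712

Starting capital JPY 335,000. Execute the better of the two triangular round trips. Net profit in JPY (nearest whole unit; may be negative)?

Best loop JPY → HKD → CAD → JPY:
JPY 335,000 ÷ 13.480 (buy HKD at ask) = HKD 24,851.63
HKD 24,851.63 × 0.15691 (sell HKD at bid) = CAD 3,899.47
CAD 3,899.47 × 86.560 (sell CAD at bid) = JPY 337,538

Net profit: JPY 2,538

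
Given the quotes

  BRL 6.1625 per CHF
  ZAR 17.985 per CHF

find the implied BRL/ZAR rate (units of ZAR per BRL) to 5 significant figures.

1 BRL ÷ 6.1625 = 0.162272 CHF
0.162272 CHF × 17.985 = 2.91846 ZAR

BRL/ZAR = 2.9185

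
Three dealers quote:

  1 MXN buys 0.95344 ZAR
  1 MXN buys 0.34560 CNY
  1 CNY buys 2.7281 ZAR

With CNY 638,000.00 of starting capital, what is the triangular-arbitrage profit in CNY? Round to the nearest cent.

Profitable loop is CNY → MXN → ZAR → CNY:
CNY 638,000.00 ÷ 0.34560 = MXN 1,846,064.81
MXN 1,846,064.81 × 0.95344 = ZAR 1,760,112.04
ZAR 1,760,112.04 ÷ 2.7281 = CNY 645,178.71
Profit = CNY 645,178.71 − CNY 638,000.00

Profit: CNY 7,178.71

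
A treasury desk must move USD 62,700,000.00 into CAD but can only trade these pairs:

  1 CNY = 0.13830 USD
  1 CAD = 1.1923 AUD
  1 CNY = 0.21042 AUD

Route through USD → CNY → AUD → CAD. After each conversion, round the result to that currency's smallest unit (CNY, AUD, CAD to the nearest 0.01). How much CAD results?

CAD 80,010,472.11

USD 62,700,000.00 ÷ 0.13830 = CNY 453,362,255.97
CNY 453,362,255.97 × 0.21042 = AUD 95,396,485.90
AUD 95,396,485.90 ÷ 1.1923 = CAD 80,010,472.11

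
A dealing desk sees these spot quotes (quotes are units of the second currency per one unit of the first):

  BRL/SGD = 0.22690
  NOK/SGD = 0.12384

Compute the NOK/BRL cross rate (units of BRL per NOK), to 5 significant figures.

1 NOK × 0.12384 = 0.12384 SGD
0.12384 SGD ÷ 0.22690 = 0.545791 BRL

NOK/BRL = 0.54579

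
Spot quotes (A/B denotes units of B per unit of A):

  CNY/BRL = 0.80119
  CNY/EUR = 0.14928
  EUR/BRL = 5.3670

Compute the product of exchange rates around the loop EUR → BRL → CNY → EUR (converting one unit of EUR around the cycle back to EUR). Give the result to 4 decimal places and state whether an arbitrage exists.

1.0000 (no arbitrage)

Around EUR → BRL → CNY → EUR: 1 × 5.3670 ÷ 0.80119 × 0.14928 = 0.999995
Product ≈ 1 (deviation 0.001%, within rounding noise).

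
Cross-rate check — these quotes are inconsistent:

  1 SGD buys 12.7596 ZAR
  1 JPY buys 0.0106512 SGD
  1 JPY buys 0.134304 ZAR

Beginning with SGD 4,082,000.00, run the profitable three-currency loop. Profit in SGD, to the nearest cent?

Profit: SGD 48,661.93

Profitable loop is SGD → ZAR → JPY → SGD:
SGD 4,082,000.00 × 12.7596 = ZAR 52,084,687.20
ZAR 52,084,687.20 ÷ 0.134304 = JPY 387,811,883
JPY 387,811,883 × 0.0106512 = SGD 4,130,661.93
Profit = SGD 4,130,661.93 − SGD 4,082,000.00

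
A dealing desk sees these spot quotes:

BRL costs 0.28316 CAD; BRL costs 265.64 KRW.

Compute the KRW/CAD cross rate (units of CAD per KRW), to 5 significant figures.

1 KRW ÷ 265.64 = 0.00376449 BRL
0.00376449 BRL × 0.28316 = 0.00106595 CAD

KRW/CAD = 0.0010660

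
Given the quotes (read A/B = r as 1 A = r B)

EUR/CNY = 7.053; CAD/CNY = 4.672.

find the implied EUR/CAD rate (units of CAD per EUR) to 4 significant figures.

1 EUR × 7.053 = 7.053 CNY
7.053 CNY ÷ 4.672 = 1.50963 CAD

EUR/CAD = 1.510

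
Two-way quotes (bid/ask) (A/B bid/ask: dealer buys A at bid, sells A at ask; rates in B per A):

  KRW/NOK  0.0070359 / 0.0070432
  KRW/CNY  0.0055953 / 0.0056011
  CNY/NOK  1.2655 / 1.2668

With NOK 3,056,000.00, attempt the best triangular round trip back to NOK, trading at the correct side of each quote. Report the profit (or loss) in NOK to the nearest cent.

Best loop NOK → KRW → CNY → NOK:
NOK 3,056,000.00 ÷ 0.0070432 (buy KRW at ask) = KRW 433,893,685
KRW 433,893,685 × 0.0055953 (sell KRW at bid) = CNY 2,427,765.33
CNY 2,427,765.33 × 1.2655 (sell CNY at bid) = NOK 3,072,337.03

Net profit: NOK 16,337.03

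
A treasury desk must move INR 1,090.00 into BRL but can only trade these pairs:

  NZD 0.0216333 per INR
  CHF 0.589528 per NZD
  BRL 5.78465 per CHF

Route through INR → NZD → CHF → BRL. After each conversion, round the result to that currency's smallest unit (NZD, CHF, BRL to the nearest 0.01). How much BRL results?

INR 1,090.00 × 0.0216333 = NZD 23.58
NZD 23.58 × 0.589528 = CHF 13.90
CHF 13.90 × 5.78465 = BRL 80.41

BRL 80.41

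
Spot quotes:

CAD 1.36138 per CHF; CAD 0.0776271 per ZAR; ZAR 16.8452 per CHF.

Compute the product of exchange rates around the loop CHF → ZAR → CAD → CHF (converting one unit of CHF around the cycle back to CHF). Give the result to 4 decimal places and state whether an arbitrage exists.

Around CHF → ZAR → CAD → CHF: 1 × 16.8452 × 0.0776271 ÷ 1.36138 = 0.960528
Product < 1; profitable direction is CHF → CAD → ZAR → CHF.

0.9605 (arbitrage exists)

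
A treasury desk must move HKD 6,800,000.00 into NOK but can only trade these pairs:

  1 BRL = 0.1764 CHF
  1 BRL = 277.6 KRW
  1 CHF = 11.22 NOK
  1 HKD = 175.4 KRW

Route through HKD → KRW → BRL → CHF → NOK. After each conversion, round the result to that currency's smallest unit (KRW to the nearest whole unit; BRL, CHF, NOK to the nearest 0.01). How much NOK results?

HKD 6,800,000.00 × 175.4 = KRW 1,192,720,000
KRW 1,192,720,000 ÷ 277.6 = BRL 4,296,541.79
BRL 4,296,541.79 × 0.1764 = CHF 757,909.97
CHF 757,909.97 × 11.22 = NOK 8,503,749.86

NOK 8,503,749.86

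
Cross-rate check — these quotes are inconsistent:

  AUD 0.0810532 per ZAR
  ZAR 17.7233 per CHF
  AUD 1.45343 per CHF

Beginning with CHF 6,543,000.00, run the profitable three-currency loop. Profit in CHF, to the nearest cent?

Profit: CHF 76,974.04

Profitable loop is CHF → AUD → ZAR → CHF:
CHF 6,543,000.00 × 1.45343 = AUD 9,509,792.49
AUD 9,509,792.49 ÷ 0.0810532 = ZAR 117,327,785.82
ZAR 117,327,785.82 ÷ 17.7233 = CHF 6,619,974.04
Profit = CHF 6,619,974.04 − CHF 6,543,000.00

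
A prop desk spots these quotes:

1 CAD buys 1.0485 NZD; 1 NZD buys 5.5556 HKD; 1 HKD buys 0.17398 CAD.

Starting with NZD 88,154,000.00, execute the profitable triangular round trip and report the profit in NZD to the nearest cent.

Profit: NZD 1,184,931.46

Profitable loop is NZD → HKD → CAD → NZD:
NZD 88,154,000.00 × 5.5556 = HKD 489,748,362.40
HKD 489,748,362.40 × 0.17398 = CAD 85,206,420.09
CAD 85,206,420.09 × 1.0485 = NZD 89,338,931.46
Profit = NZD 89,338,931.46 − NZD 88,154,000.00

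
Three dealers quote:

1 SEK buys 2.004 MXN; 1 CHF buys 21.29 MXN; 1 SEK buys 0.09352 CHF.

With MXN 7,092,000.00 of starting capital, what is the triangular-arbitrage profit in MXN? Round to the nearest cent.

Profit: MXN 46,160.10

Profitable loop is MXN → CHF → SEK → MXN:
MXN 7,092,000.00 ÷ 21.29 = CHF 333,114.14
CHF 333,114.14 ÷ 0.09352 = SEK 3,561,956.14
SEK 3,561,956.14 × 2.004 = MXN 7,138,160.10
Profit = MXN 7,138,160.10 − MXN 7,092,000.00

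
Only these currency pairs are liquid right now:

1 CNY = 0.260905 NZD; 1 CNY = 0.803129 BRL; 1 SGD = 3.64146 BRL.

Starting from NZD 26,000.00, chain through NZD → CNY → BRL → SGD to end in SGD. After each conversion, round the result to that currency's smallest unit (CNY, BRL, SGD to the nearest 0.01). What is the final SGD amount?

NZD 26,000.00 ÷ 0.260905 = CNY 99,653.13
CNY 99,653.13 × 0.803129 = BRL 80,034.32
BRL 80,034.32 ÷ 3.64146 = SGD 21,978.63

SGD 21,978.63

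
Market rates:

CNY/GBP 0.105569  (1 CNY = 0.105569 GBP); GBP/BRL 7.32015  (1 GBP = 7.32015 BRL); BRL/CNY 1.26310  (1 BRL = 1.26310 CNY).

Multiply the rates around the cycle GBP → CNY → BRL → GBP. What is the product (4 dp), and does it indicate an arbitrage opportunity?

Around GBP → CNY → BRL → GBP: 1 ÷ 0.105569 ÷ 1.26310 ÷ 7.32015 = 1.024486
Product > 1; profitable direction is GBP → CNY → BRL → GBP.

1.0245 (arbitrage exists)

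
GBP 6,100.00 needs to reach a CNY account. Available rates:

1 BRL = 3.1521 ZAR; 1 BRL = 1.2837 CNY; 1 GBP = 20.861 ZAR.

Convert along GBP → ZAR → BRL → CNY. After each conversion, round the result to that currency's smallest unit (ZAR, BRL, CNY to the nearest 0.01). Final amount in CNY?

CNY 51,823.71

GBP 6,100.00 × 20.861 = ZAR 127,252.10
ZAR 127,252.10 ÷ 3.1521 = BRL 40,370.58
BRL 40,370.58 × 1.2837 = CNY 51,823.71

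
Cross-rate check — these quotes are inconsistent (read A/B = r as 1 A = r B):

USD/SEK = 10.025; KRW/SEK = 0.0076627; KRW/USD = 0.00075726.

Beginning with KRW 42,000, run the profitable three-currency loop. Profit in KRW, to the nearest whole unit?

Profitable loop is KRW → SEK → USD → KRW:
KRW 42,000 × 0.0076627 = SEK 321.83
SEK 321.83 ÷ 10.025 = USD 32.10
USD 32.10 ÷ 0.00075726 = KRW 42,394
Profit = KRW 42,394 − KRW 42,000

Profit: KRW 394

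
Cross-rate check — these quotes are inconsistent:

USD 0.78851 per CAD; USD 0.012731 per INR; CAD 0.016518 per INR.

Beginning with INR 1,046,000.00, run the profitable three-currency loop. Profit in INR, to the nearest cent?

Profit: INR 24,123.33

Profitable loop is INR → CAD → USD → INR:
INR 1,046,000.00 × 0.016518 = CAD 17,277.83
CAD 17,277.83 × 0.78851 = USD 13,623.74
USD 13,623.74 ÷ 0.012731 = INR 1,070,123.33
Profit = INR 1,070,123.33 − INR 1,046,000.00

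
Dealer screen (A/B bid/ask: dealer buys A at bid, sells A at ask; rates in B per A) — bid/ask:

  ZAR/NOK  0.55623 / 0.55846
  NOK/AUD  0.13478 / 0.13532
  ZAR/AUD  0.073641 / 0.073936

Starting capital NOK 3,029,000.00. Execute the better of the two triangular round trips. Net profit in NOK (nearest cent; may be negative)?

Best loop NOK → AUD → ZAR → NOK:
NOK 3,029,000.00 × 0.13478 (sell NOK at bid) = AUD 408,248.62
AUD 408,248.62 ÷ 0.073936 (buy ZAR at ask) = ZAR 5,521,648.72
ZAR 5,521,648.72 × 0.55623 (sell ZAR at bid) = NOK 3,071,306.67

Net profit: NOK 42,306.67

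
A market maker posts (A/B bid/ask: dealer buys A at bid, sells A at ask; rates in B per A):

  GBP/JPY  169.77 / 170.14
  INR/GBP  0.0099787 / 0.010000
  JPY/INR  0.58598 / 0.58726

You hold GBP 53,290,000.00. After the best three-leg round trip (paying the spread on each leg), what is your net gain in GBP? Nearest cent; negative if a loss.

Net profit: GBP 44,578.96

Best loop GBP → INR → JPY → GBP:
GBP 53,290,000.00 ÷ 0.010000 (buy INR at ask) = INR 5,329,000,000.00
INR 5,329,000,000.00 ÷ 0.58726 (buy JPY at ask) = JPY 9,074,345,264
JPY 9,074,345,264 ÷ 170.14 (buy GBP at ask) = GBP 53,334,578.96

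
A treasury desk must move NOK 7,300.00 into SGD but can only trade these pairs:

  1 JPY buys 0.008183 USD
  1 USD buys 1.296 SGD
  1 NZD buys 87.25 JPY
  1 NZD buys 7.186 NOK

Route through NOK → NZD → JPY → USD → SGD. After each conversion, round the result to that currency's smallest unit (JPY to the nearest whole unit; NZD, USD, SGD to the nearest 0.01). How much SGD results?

SGD 939.98

NOK 7,300.00 ÷ 7.186 = NZD 1,015.86
NZD 1,015.86 × 87.25 = JPY 88,634
JPY 88,634 × 0.008183 = USD 725.29
USD 725.29 × 1.296 = SGD 939.98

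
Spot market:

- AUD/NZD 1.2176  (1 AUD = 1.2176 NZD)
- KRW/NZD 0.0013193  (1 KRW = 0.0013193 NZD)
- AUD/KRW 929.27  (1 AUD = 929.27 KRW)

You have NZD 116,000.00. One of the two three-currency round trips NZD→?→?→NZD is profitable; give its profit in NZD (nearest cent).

Profitable loop is NZD → AUD → KRW → NZD:
NZD 116,000.00 ÷ 1.2176 = AUD 95,269.38
AUD 95,269.38 × 929.27 = KRW 88,530,979
KRW 88,530,979 × 0.0013193 = NZD 116,798.92
Profit = NZD 116,798.92 − NZD 116,000.00

Profit: NZD 798.92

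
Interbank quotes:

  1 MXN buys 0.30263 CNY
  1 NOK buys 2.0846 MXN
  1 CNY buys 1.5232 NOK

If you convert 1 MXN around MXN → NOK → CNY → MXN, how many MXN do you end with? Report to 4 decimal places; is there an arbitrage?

Around MXN → NOK → CNY → MXN: 1 ÷ 2.0846 ÷ 1.5232 ÷ 0.30263 = 1.040659
Product > 1; profitable direction is MXN → NOK → CNY → MXN.

1.0407 (arbitrage exists)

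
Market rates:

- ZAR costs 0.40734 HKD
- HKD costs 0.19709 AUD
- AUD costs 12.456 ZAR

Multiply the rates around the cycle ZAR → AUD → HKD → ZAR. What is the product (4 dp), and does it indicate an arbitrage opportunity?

1.0000 (no arbitrage)

Around ZAR → AUD → HKD → ZAR: 1 ÷ 12.456 ÷ 0.19709 ÷ 0.40734 = 0.999999
Product ≈ 1 (deviation 0.000%, within rounding noise).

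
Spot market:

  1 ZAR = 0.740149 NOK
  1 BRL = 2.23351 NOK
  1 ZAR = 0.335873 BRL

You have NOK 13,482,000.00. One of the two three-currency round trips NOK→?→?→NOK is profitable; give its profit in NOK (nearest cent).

Profit: NOK 182,638.94

Profitable loop is NOK → ZAR → BRL → NOK:
NOK 13,482,000.00 ÷ 0.740149 = ZAR 18,215,251.25
ZAR 18,215,251.25 × 0.335873 = BRL 6,118,011.08
BRL 6,118,011.08 × 2.23351 = NOK 13,664,638.94
Profit = NOK 13,664,638.94 − NOK 13,482,000.00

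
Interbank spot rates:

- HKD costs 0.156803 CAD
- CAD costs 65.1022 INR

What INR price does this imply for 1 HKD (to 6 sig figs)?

HKD/INR = 10.2082

1 HKD × 0.156803 = 0.156803 CAD
0.156803 CAD × 65.1022 = 10.2082 INR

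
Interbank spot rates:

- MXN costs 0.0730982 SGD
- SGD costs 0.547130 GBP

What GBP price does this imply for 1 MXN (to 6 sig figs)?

MXN/GBP = 0.0399942

1 MXN × 0.0730982 = 0.0730982 SGD
0.0730982 SGD × 0.547130 = 0.0399942 GBP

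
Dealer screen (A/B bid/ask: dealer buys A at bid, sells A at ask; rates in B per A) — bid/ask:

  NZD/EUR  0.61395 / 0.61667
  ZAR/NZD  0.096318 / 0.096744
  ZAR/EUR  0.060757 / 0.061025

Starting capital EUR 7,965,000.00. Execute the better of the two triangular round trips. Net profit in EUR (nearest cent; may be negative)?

Best loop EUR → NZD → ZAR → EUR:
EUR 7,965,000.00 ÷ 0.61667 (buy NZD at ask) = NZD 12,916,146.40
NZD 12,916,146.40 ÷ 0.096744 (buy ZAR at ask) = ZAR 133,508,500.78
ZAR 133,508,500.78 × 0.060757 (sell ZAR at bid) = EUR 8,111,575.98

Net profit: EUR 146,575.98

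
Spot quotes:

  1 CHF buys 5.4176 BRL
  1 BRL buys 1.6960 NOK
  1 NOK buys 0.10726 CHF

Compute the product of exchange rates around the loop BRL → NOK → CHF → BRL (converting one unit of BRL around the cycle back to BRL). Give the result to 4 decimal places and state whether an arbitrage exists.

Around BRL → NOK → CHF → BRL: 1 × 1.6960 × 0.10726 × 5.4176 = 0.985532
Product < 1; profitable direction is BRL → CHF → NOK → BRL.

0.9855 (arbitrage exists)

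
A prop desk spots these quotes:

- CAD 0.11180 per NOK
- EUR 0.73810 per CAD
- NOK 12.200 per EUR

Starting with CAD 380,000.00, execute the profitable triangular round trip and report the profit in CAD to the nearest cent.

Profitable loop is CAD → EUR → NOK → CAD:
CAD 380,000.00 × 0.73810 = EUR 280,478.00
EUR 280,478.00 × 12.200 = NOK 3,421,831.60
NOK 3,421,831.60 × 0.11180 = CAD 382,560.77
Profit = CAD 382,560.77 − CAD 380,000.00

Profit: CAD 2,560.77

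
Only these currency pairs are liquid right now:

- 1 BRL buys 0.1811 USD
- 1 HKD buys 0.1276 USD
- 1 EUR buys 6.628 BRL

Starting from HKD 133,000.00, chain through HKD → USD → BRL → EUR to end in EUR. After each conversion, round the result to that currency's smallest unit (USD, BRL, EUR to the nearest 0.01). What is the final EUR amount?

HKD 133,000.00 × 0.1276 = USD 16,970.80
USD 16,970.80 ÷ 0.1811 = BRL 93,709.55
BRL 93,709.55 ÷ 6.628 = EUR 14,138.44

EUR 14,138.44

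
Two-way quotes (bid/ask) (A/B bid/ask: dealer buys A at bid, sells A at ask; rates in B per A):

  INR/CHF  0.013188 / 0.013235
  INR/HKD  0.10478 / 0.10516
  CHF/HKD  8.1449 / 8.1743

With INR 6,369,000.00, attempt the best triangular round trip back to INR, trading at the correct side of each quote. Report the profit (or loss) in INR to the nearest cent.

Net profit: INR 136,570.18

Best loop INR → CHF → HKD → INR:
INR 6,369,000.00 × 0.013188 (sell INR at bid) = CHF 83,994.37
CHF 83,994.37 × 8.1449 (sell CHF at bid) = HKD 684,125.76
HKD 684,125.76 ÷ 0.10516 (buy INR at ask) = INR 6,505,570.18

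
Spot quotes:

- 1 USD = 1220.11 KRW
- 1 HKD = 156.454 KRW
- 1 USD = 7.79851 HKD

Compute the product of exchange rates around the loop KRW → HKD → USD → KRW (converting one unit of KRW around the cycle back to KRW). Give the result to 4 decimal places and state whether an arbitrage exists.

1.0000 (no arbitrage)

Around KRW → HKD → USD → KRW: 1 ÷ 156.454 ÷ 7.79851 × 1220.11 = 1.000002
Product ≈ 1 (deviation 0.000%, within rounding noise).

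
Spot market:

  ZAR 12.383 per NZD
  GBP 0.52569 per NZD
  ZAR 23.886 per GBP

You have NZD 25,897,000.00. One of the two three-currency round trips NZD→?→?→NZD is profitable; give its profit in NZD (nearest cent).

Profit: NZD 363,121.28

Profitable loop is NZD → GBP → ZAR → NZD:
NZD 25,897,000.00 × 0.52569 = GBP 13,613,793.93
GBP 13,613,793.93 × 23.886 = ZAR 325,179,081.81
ZAR 325,179,081.81 ÷ 12.383 = NZD 26,260,121.28
Profit = NZD 26,260,121.28 − NZD 25,897,000.00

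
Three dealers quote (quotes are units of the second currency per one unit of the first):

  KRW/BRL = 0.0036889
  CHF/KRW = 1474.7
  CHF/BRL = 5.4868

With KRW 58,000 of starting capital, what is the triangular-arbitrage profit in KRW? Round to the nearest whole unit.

Profit: KRW 499

Profitable loop is KRW → CHF → BRL → KRW:
KRW 58,000 ÷ 1474.7 = CHF 39.33
CHF 39.33 × 5.4868 = BRL 215.80
BRL 215.80 ÷ 0.0036889 = KRW 58,499
Profit = KRW 58,499 − KRW 58,000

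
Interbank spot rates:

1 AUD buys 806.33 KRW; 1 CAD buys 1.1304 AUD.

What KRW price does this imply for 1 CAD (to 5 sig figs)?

CAD/KRW = 911.48

1 CAD × 1.1304 = 1.1304 AUD
1.1304 AUD × 806.33 = 911.475 KRW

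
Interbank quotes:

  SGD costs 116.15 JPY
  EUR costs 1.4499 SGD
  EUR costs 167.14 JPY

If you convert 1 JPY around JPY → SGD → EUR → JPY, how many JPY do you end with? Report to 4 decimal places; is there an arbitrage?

Around JPY → SGD → EUR → JPY: 1 ÷ 116.15 ÷ 1.4499 × 167.14 = 0.992483
Product < 1; profitable direction is JPY → EUR → SGD → JPY.

0.9925 (arbitrage exists)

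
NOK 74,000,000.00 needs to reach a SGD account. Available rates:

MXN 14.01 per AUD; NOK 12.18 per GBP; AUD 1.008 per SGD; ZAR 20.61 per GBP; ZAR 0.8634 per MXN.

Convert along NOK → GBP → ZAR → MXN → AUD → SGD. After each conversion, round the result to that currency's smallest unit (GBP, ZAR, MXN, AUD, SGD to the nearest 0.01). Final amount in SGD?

NOK 74,000,000.00 ÷ 12.18 = GBP 6,075,533.66
GBP 6,075,533.66 × 20.61 = ZAR 125,216,748.73
ZAR 125,216,748.73 ÷ 0.8634 = MXN 145,027,506.06
MXN 145,027,506.06 ÷ 14.01 = AUD 10,351,713.49
AUD 10,351,713.49 ÷ 1.008 = SGD 10,269,557.03

SGD 10,269,557.03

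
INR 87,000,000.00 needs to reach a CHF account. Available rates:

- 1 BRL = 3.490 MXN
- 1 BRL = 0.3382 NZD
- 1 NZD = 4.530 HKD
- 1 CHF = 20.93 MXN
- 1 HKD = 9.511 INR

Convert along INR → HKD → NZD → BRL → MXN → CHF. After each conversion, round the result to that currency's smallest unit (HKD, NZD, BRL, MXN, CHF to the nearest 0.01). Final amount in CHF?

INR 87,000,000.00 ÷ 9.511 = HKD 9,147,303.12
HKD 9,147,303.12 ÷ 4.530 = NZD 2,019,272.21
NZD 2,019,272.21 ÷ 0.3382 = BRL 5,970,645.21
BRL 5,970,645.21 × 3.490 = MXN 20,837,551.78
MXN 20,837,551.78 ÷ 20.93 = CHF 995,582.98

CHF 995,582.98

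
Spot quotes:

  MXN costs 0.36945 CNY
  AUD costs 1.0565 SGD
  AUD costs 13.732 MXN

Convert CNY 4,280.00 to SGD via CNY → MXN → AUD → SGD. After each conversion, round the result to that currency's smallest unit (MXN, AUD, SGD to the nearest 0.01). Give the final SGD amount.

SGD 891.30

CNY 4,280.00 ÷ 0.36945 = MXN 11,584.79
MXN 11,584.79 ÷ 13.732 = AUD 843.63
AUD 843.63 × 1.0565 = SGD 891.30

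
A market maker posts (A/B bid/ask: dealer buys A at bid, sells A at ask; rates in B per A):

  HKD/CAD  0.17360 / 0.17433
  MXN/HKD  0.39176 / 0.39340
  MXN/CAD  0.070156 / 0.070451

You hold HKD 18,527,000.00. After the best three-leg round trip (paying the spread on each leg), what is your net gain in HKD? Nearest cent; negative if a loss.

Best loop HKD → MXN → CAD → HKD:
HKD 18,527,000.00 ÷ 0.39340 (buy MXN at ask) = MXN 47,094,560.24
MXN 47,094,560.24 × 0.070156 (sell MXN at bid) = CAD 3,303,965.97
CAD 3,303,965.97 ÷ 0.17433 (buy HKD at ask) = HKD 18,952,366.02

Net profit: HKD 425,366.02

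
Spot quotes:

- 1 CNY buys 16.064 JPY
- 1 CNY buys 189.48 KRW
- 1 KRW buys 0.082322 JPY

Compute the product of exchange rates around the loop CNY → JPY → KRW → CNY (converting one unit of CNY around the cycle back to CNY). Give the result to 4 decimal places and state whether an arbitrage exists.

1.0299 (arbitrage exists)

Around CNY → JPY → KRW → CNY: 1 × 16.064 ÷ 0.082322 ÷ 189.48 = 1.029851
Product > 1; profitable direction is CNY → JPY → KRW → CNY.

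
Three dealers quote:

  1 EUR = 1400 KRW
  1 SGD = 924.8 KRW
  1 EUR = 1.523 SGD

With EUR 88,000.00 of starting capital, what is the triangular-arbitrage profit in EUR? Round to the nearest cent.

Profitable loop is EUR → SGD → KRW → EUR:
EUR 88,000.00 × 1.523 = SGD 134,024.00
SGD 134,024.00 × 924.8 = KRW 123,945,395
KRW 123,945,395 ÷ 1400 = EUR 88,532.43
Profit = EUR 88,532.43 − EUR 88,000.00

Profit: EUR 532.43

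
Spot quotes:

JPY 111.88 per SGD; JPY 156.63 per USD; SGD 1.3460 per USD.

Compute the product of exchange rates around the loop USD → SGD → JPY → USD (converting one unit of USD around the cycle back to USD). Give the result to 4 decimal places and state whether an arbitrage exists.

Around USD → SGD → JPY → USD: 1 × 1.3460 × 111.88 ÷ 156.63 = 0.961441
Product < 1; profitable direction is USD → JPY → SGD → USD.

0.9614 (arbitrage exists)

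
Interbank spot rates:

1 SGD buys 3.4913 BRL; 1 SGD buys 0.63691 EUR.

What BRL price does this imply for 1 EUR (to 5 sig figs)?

EUR/BRL = 5.4816

1 EUR ÷ 0.63691 = 1.57008 SGD
1.57008 SGD × 3.4913 = 5.48162 BRL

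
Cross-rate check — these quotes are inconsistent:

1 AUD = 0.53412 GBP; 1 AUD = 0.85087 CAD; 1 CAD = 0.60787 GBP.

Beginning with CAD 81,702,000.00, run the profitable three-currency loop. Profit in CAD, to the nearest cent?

Profitable loop is CAD → AUD → GBP → CAD:
CAD 81,702,000.00 ÷ 0.85087 = AUD 96,021,718.95
AUD 96,021,718.95 × 0.53412 = GBP 51,287,120.52
GBP 51,287,120.52 ÷ 0.60787 = CAD 84,371,856.69
Profit = CAD 84,371,856.69 − CAD 81,702,000.00

Profit: CAD 2,669,856.69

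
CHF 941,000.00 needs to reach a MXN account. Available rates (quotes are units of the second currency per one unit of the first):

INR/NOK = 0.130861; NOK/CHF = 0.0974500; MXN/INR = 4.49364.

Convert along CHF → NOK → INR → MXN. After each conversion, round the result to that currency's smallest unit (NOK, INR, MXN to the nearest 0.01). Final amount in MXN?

MXN 16,420,987.43

CHF 941,000.00 ÷ 0.0974500 = NOK 9,656,233.97
NOK 9,656,233.97 ÷ 0.130861 = INR 73,790,005.96
INR 73,790,005.96 ÷ 4.49364 = MXN 16,420,987.43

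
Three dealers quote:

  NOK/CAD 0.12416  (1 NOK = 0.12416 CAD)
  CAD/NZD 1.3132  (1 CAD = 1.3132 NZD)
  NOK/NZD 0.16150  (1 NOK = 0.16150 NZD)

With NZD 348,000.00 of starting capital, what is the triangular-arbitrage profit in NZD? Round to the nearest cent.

Profitable loop is NZD → NOK → CAD → NZD:
NZD 348,000.00 ÷ 0.16150 = NOK 2,154,798.76
NOK 2,154,798.76 × 0.12416 = CAD 267,539.81
CAD 267,539.81 × 1.3132 = NZD 351,333.28
Profit = NZD 351,333.28 − NZD 348,000.00

Profit: NZD 3,333.28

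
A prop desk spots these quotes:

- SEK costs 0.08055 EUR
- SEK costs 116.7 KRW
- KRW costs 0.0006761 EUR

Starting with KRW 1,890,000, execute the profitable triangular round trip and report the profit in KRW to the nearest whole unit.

Profitable loop is KRW → SEK → EUR → KRW:
KRW 1,890,000 ÷ 116.7 = SEK 16,195.37
SEK 16,195.37 × 0.08055 = EUR 1,304.54
EUR 1,304.54 ÷ 0.0006761 = KRW 1,929,503
Profit = KRW 1,929,503 − KRW 1,890,000

Profit: KRW 39,503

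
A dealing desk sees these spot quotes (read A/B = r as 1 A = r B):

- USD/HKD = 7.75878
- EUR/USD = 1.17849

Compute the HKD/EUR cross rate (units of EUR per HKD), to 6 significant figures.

1 HKD ÷ 7.75878 = 0.128886 USD
0.128886 USD ÷ 1.17849 = 0.109366 EUR

HKD/EUR = 0.109366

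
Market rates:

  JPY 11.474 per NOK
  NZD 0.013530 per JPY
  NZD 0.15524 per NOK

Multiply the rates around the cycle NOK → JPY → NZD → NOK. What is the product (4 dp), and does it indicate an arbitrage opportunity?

1.0000 (no arbitrage)

Around NOK → JPY → NZD → NOK: 1 × 11.474 × 0.013530 ÷ 0.15524 = 1.000021
Product ≈ 1 (deviation 0.002%, within rounding noise).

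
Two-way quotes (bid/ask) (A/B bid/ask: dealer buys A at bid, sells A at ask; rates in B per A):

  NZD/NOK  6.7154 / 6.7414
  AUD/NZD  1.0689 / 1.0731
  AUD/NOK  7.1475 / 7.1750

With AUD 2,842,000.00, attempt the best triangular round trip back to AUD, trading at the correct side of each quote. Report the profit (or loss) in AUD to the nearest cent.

Best loop AUD → NZD → NOK → AUD:
AUD 2,842,000.00 × 1.0689 (sell AUD at bid) = NZD 3,037,813.80
NZD 3,037,813.80 × 6.7154 (sell NZD at bid) = NOK 20,400,134.79
NOK 20,400,134.79 ÷ 7.1750 (buy AUD at ask) = AUD 2,843,224.36

Net profit: AUD 1,224.36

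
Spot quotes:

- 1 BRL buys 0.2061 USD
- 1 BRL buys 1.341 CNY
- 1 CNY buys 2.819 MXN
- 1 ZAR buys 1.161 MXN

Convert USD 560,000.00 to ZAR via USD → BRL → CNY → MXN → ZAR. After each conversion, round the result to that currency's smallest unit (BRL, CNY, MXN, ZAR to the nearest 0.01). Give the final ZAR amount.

USD 560,000.00 ÷ 0.2061 = BRL 2,717,127.61
BRL 2,717,127.61 × 1.341 = CNY 3,643,668.13
CNY 3,643,668.13 × 2.819 = MXN 10,271,500.46
MXN 10,271,500.46 ÷ 1.161 = ZAR 8,847,114.95

ZAR 8,847,114.95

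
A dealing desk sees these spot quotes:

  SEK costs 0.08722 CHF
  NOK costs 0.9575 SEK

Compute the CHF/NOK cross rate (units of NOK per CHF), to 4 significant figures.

CHF/NOK = 11.97

1 CHF ÷ 0.08722 = 11.4653 SEK
11.4653 SEK ÷ 0.9575 = 11.9742 NOK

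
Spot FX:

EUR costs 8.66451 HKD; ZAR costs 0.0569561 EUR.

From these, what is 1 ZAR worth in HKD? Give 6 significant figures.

ZAR/HKD = 0.493497

1 ZAR × 0.0569561 = 0.0569561 EUR
0.0569561 EUR × 8.66451 = 0.493497 HKD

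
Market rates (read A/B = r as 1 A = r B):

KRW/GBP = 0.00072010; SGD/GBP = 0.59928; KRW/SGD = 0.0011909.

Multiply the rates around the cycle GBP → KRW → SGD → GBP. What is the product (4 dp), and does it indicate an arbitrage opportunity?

0.9911 (arbitrage exists)

Around GBP → KRW → SGD → GBP: 1 ÷ 0.00072010 × 0.0011909 × 0.59928 = 0.991088
Product < 1; profitable direction is GBP → SGD → KRW → GBP.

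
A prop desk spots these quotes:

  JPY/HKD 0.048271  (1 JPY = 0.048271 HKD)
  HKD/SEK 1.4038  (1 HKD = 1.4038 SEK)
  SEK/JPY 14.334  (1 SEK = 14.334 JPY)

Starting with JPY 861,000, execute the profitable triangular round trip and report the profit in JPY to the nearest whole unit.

Profit: JPY 25,430

Profitable loop is JPY → SEK → HKD → JPY:
JPY 861,000 ÷ 14.334 = SEK 60,066.97
SEK 60,066.97 ÷ 1.4038 = HKD 42,788.84
HKD 42,788.84 ÷ 0.048271 = JPY 886,430
Profit = JPY 886,430 − JPY 861,000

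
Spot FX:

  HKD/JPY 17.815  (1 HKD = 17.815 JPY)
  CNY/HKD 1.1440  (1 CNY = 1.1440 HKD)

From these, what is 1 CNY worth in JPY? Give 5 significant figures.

CNY/JPY = 20.380

1 CNY × 1.1440 = 1.144 HKD
1.144 HKD × 17.815 = 20.3804 JPY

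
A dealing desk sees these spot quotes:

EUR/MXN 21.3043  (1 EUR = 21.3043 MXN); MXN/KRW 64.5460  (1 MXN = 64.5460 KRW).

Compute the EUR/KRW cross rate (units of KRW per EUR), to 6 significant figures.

1 EUR × 21.3043 = 21.3043 MXN
21.3043 MXN × 64.5460 = 1375.11 KRW

EUR/KRW = 1375.11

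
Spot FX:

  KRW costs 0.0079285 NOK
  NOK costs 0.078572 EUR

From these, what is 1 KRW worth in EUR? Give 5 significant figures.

1 KRW × 0.0079285 = 0.0079285 NOK
0.0079285 NOK × 0.078572 = 0.000622958 EUR

KRW/EUR = 0.00062296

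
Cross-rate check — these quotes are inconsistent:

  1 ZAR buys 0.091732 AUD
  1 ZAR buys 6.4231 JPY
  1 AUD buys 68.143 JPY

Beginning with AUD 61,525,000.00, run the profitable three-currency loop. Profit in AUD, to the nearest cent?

Profitable loop is AUD → ZAR → JPY → AUD:
AUD 61,525,000.00 ÷ 0.091732 = ZAR 670,703,789.30
ZAR 670,703,789.30 × 6.4231 = JPY 4,307,997,509
JPY 4,307,997,509 ÷ 68.143 = AUD 63,219,956.69
Profit = AUD 63,219,956.69 − AUD 61,525,000.00

Profit: AUD 1,694,956.69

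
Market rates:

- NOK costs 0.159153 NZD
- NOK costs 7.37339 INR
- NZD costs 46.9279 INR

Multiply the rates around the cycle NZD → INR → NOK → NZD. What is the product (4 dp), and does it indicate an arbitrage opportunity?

1.0129 (arbitrage exists)

Around NZD → INR → NOK → NZD: 1 × 46.9279 ÷ 7.37339 × 0.159153 = 1.012928
Product > 1; profitable direction is NZD → INR → NOK → NZD.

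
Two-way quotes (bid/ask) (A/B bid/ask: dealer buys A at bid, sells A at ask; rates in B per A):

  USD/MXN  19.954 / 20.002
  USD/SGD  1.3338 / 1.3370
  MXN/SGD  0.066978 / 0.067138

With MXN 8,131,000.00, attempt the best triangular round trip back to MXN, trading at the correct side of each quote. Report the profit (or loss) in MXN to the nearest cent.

Best loop MXN → SGD → USD → MXN:
MXN 8,131,000.00 × 0.066978 (sell MXN at bid) = SGD 544,598.12
SGD 544,598.12 ÷ 1.3370 (buy USD at ask) = USD 407,328.44
USD 407,328.44 × 19.954 (sell USD at bid) = MXN 8,127,831.60

Net result: MXN -3,168.40 (no profitable arbitrage after spreads)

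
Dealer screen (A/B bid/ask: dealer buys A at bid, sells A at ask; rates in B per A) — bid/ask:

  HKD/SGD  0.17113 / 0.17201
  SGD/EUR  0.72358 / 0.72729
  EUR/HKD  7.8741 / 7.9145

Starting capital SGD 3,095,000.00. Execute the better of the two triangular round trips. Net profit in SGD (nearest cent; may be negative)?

Net profit: SGD 30,905.60

Best loop SGD → HKD → EUR → SGD:
SGD 3,095,000.00 ÷ 0.17201 (buy HKD at ask) = HKD 17,993,139.93
HKD 17,993,139.93 ÷ 7.9145 (buy EUR at ask) = EUR 2,273,439.88
EUR 2,273,439.88 ÷ 0.72729 (buy SGD at ask) = SGD 3,125,905.60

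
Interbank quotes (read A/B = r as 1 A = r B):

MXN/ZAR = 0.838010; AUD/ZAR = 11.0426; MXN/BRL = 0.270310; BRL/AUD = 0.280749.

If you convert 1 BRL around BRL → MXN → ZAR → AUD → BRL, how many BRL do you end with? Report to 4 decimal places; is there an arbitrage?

Around BRL → MXN → ZAR → AUD → BRL: 1 ÷ 0.270310 × 0.838010 ÷ 11.0426 ÷ 0.280749 = 0.999994
Product ≈ 1 (deviation 0.001%, within rounding noise).

1.0000 (no arbitrage)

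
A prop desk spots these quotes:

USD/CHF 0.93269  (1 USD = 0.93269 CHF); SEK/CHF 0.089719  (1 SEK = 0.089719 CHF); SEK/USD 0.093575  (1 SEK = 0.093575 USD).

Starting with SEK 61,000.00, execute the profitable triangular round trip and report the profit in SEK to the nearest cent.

Profitable loop is SEK → CHF → USD → SEK:
SEK 61,000.00 × 0.089719 = CHF 5,472.86
CHF 5,472.86 ÷ 0.93269 = USD 5,867.82
USD 5,867.82 ÷ 0.093575 = SEK 62,707.16
Profit = SEK 62,707.16 − SEK 61,000.00

Profit: SEK 1,707.16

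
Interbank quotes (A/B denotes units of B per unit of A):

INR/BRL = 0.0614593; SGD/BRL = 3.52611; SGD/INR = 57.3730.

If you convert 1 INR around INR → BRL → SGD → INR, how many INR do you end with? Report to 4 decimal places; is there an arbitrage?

1.0000 (no arbitrage)

Around INR → BRL → SGD → INR: 1 × 0.0614593 ÷ 3.52611 × 57.3730 = 0.999998
Product ≈ 1 (deviation 0.000%, within rounding noise).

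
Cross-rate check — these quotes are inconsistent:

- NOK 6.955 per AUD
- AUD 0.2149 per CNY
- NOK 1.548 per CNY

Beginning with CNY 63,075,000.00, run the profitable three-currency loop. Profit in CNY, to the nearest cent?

Profitable loop is CNY → NOK → AUD → CNY:
CNY 63,075,000.00 × 1.548 = NOK 97,640,100.00
NOK 97,640,100.00 ÷ 6.955 = AUD 14,038,835.37
AUD 14,038,835.37 ÷ 0.2149 = CNY 65,327,293.49
Profit = CNY 65,327,293.49 − CNY 63,075,000.00

Profit: CNY 2,252,293.49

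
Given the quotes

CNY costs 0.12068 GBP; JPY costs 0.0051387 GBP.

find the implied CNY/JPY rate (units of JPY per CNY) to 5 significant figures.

1 CNY × 0.12068 = 0.12068 GBP
0.12068 GBP ÷ 0.0051387 = 23.4845 JPY

CNY/JPY = 23.485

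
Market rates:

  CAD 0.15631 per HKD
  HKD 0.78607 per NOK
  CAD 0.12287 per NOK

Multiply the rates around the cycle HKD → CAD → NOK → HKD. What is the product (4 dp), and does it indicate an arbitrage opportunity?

1.0000 (no arbitrage)

Around HKD → CAD → NOK → HKD: 1 × 0.15631 ÷ 0.12287 × 0.78607 = 1.000005
Product ≈ 1 (deviation 0.000%, within rounding noise).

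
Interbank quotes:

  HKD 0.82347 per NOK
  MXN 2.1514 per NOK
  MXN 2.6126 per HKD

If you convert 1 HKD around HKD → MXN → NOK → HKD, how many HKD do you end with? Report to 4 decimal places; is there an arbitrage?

Around HKD → MXN → NOK → HKD: 1 × 2.6126 ÷ 2.1514 × 0.82347 = 0.999999
Product ≈ 1 (deviation 0.000%, within rounding noise).

1.0000 (no arbitrage)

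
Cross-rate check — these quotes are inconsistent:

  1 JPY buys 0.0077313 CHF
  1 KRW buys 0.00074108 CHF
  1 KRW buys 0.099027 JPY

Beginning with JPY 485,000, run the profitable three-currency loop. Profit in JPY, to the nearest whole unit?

Profit: JPY 16,052

Profitable loop is JPY → CHF → KRW → JPY:
JPY 485,000 × 0.0077313 = CHF 3,749.68
CHF 3,749.68 ÷ 0.00074108 = KRW 5,059,751
KRW 5,059,751 × 0.099027 = JPY 501,052
Profit = JPY 501,052 − JPY 485,000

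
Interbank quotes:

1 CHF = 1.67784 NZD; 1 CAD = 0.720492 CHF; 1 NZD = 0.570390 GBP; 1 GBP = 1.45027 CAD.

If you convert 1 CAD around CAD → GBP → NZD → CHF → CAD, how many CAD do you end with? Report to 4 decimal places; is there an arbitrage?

Around CAD → GBP → NZD → CHF → CAD: 1 ÷ 1.45027 ÷ 0.570390 ÷ 1.67784 ÷ 0.720492 = 0.999999
Product ≈ 1 (deviation 0.000%, within rounding noise).

1.0000 (no arbitrage)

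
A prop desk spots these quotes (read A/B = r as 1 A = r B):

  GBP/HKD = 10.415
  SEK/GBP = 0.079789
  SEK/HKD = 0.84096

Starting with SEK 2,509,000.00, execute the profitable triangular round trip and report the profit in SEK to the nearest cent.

Profitable loop is SEK → HKD → GBP → SEK:
SEK 2,509,000.00 × 0.84096 = HKD 2,109,968.64
HKD 2,109,968.64 ÷ 10.415 = GBP 202,589.40
GBP 202,589.40 ÷ 0.079789 = SEK 2,539,064.33
Profit = SEK 2,539,064.33 − SEK 2,509,000.00

Profit: SEK 30,064.33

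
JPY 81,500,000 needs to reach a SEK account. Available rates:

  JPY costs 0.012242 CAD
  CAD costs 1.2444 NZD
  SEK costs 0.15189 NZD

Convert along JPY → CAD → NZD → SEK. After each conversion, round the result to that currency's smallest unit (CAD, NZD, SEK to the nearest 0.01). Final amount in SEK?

SEK 8,174,116.14

JPY 81,500,000 × 0.012242 = CAD 997,723.00
CAD 997,723.00 × 1.2444 = NZD 1,241,566.50
NZD 1,241,566.50 ÷ 0.15189 = SEK 8,174,116.14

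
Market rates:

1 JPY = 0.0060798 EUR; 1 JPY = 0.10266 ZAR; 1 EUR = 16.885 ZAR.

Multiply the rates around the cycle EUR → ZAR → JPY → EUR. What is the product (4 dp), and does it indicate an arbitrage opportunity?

1.0000 (no arbitrage)

Around EUR → ZAR → JPY → EUR: 1 × 16.885 ÷ 0.10266 × 0.0060798 = 0.999975
Product ≈ 1 (deviation 0.003%, within rounding noise).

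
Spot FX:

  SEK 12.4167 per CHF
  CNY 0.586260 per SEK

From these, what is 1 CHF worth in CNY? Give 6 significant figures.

1 CHF × 12.4167 = 12.4167 SEK
12.4167 SEK × 0.586260 = 7.27941 CNY

CHF/CNY = 7.27941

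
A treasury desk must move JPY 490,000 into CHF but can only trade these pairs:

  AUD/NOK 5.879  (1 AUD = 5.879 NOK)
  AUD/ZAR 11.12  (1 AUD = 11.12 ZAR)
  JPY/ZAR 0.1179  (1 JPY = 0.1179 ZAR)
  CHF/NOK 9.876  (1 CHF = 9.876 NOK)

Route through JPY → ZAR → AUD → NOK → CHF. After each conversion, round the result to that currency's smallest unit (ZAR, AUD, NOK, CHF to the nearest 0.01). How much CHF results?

CHF 3,092.62

JPY 490,000 × 0.1179 = ZAR 57,771.00
ZAR 57,771.00 ÷ 11.12 = AUD 5,195.23
AUD 5,195.23 × 5.879 = NOK 30,542.76
NOK 30,542.76 ÷ 9.876 = CHF 3,092.62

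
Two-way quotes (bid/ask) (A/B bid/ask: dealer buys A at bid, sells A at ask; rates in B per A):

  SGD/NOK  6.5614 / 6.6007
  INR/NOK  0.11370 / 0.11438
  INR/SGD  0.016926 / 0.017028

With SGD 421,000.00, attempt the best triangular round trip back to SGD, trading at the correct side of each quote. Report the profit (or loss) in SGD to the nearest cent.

Best loop SGD → INR → NOK → SGD:
SGD 421,000.00 ÷ 0.017028 (buy INR at ask) = INR 24,723,984.03
INR 24,723,984.03 × 0.11370 (sell INR at bid) = NOK 2,811,116.98
NOK 2,811,116.98 ÷ 6.6007 (buy SGD at ask) = SGD 425,881.65

Net profit: SGD 4,881.65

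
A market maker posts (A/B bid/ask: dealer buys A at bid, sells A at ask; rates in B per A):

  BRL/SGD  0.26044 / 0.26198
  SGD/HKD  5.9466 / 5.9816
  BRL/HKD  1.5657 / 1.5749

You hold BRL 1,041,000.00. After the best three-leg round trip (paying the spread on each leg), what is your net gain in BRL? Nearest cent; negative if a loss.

Net result: BRL -903.16 (no profitable arbitrage after spreads)

Best loop BRL → HKD → SGD → BRL:
BRL 1,041,000.00 × 1.5657 (sell BRL at bid) = HKD 1,629,893.70
HKD 1,629,893.70 ÷ 5.9816 (buy SGD at ask) = SGD 272,484.57
SGD 272,484.57 ÷ 0.26198 (buy BRL at ask) = BRL 1,040,096.84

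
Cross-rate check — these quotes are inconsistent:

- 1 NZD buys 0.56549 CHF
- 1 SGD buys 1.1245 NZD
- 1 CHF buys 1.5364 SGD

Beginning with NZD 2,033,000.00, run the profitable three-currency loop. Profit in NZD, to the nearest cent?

Profitable loop is NZD → SGD → CHF → NZD:
NZD 2,033,000.00 ÷ 1.1245 = SGD 1,807,914.63
SGD 1,807,914.63 ÷ 1.5364 = CHF 1,176,721.32
CHF 1,176,721.32 ÷ 0.56549 = NZD 2,080,887.93
Profit = NZD 2,080,887.93 − NZD 2,033,000.00

Profit: NZD 47,887.93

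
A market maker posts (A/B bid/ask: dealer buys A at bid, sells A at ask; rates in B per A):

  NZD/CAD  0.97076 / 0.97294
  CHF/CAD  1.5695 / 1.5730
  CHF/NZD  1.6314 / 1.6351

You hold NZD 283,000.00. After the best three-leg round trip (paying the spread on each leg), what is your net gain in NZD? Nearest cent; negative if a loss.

Best loop NZD → CAD → CHF → NZD:
NZD 283,000.00 × 0.97076 (sell NZD at bid) = CAD 274,725.08
CAD 274,725.08 ÷ 1.5730 (buy CHF at ask) = CHF 174,650.40
CHF 174,650.40 × 1.6314 (sell CHF at bid) = NZD 284,924.66

Net profit: NZD 1,924.66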